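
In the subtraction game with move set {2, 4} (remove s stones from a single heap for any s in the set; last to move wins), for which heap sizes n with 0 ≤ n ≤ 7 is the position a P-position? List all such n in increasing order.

0, 1, 6, 7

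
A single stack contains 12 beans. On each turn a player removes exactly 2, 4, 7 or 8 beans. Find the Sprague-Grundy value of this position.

Grundy values for subtraction set {2, 4, 7, 8}:
g(0) = mex{} = 0
g(1) = mex{} = 0
g(2) = mex{0} = 1
g(3) = mex{0} = 1
g(4) = mex{0,1} = 2
g(5) = mex{0,1} = 2
g(6) = mex{1,2} = 0
g(7) = mex{0,1,2} = 3
g(8) = mex{0,2} = 1
g(9) = mex{0,1,2,3} = 4
g(10) = mex{0,1} = 2
g(11) = mex{1,2,3,4} = 0
g(12) = mex{1,2} = 0
So g(12) = 0.

0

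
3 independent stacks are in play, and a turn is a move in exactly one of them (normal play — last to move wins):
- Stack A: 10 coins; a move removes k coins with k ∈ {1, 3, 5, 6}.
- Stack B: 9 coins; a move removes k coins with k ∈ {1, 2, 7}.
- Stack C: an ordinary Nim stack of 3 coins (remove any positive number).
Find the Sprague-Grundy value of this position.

For stack A, compute g(0), g(1), … with moves {1, 3, 5, 6}:
k:     0  1  2  3  4  5  6  7  8  9 10
g(k):  0  1  0  1  0  1  2  3  2  3  2
So g(10) = 2.
For stack B, compute g(0), g(1), … with moves {1, 2, 7}:
k:     0  1  2  3  4  5  6  7  8  9
g(k):  0  1  2  0  1  2  0  1  2  0
So g(9) = 0.
Stack C is a plain Nim stack of size 3, so its Grundy value is 3.
By the Sprague-Grundy theorem, the Grundy value of a sum of independent games is the XOR of the component values.
Combined value = 2 XOR 0 XOR 3 = 1.

1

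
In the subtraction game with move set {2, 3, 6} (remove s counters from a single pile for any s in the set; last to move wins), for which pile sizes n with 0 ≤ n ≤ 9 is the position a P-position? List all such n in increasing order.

Compute g(0), g(1), … for moves {2, 3, 6}:
g(0) = mex{} = 0
g(1) = mex{} = 0
g(2) = mex{0} = 1
g(3) = mex{0} = 1
g(4) = mex{0,1} = 2
g(5) = mex{1} = 0
g(6) = mex{0,1,2} = 3
g(7) = mex{0,2} = 1
g(8) = mex{0,1,3} = 2
g(9) = mex{1,3} = 0
The P-positions (g = 0) in 0..9 are 0, 1, 5, 9.

0, 1, 5, 9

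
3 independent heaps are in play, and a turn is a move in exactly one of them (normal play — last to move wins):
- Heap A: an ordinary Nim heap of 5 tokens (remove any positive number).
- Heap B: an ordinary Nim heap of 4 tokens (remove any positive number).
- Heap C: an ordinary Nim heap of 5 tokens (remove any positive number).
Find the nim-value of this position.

4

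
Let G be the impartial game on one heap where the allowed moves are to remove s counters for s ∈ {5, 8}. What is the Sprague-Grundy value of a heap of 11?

2

Compute g(0), g(1), … for moves {5, 8}:
g(0) = mex{} = 0
g(1) = mex{} = 0
g(2) = mex{} = 0
g(3) = mex{} = 0
g(4) = mex{} = 0
g(5) = mex{0} = 1
g(6) = mex{0} = 1
g(7) = mex{0} = 1
g(8) = mex{0} = 1
g(9) = mex{0} = 1
g(10) = mex{0,1} = 2
g(11) = mex{0,1} = 2
So g(11) = 2.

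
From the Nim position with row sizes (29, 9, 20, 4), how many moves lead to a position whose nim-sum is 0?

3

Compute the nim-sum pairwise:
29 XOR 9 = 20
20 XOR 20 = 0
0 XOR 4 = 4
The overall nim-sum is X = 4. A row of size p has a winning move iff p XOR X < p (reduce it to p XOR X).
  29: 29 XOR 4 = 25 < 29 — winning move (to 25).
  9: 9 XOR 4 = 13 ≥ 9 — no move.
  20: 20 XOR 4 = 16 < 20 — winning move (to 16).
  4: 4 XOR 4 = 0 < 4 — winning move (to 0).
That gives 3 winning moves.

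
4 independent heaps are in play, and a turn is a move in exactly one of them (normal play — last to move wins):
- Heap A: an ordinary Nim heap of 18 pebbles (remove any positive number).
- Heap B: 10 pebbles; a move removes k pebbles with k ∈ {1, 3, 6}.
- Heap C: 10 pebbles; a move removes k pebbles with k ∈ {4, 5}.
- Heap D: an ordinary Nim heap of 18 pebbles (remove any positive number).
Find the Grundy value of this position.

Heap A is a plain Nim heap of size 18, so its Grundy value is 18.
Build the Grundy sequence for heap B with g(k) = mex{g(k−s) : s ∈ {1, 3, 6}, s ≤ k}:
k:     0  1  2  3  4  5  6  7  8  9 10
g(k):  0  1  0  1  0  1  2  3  2  0  1
So g(10) = 1.
Grundy values for heap C (subtraction set {4, 5}):
g(0) = mex{} = 0
g(1) = mex{} = 0
g(2) = mex{} = 0
g(3) = mex{} = 0
g(4) = mex{0} = 1
g(5) = mex{0} = 1
g(6) = mex{0} = 1
g(7) = mex{0} = 1
g(8) = mex{0,1} = 2
g(9) = mex{1} = 0
g(10) = mex{1} = 0
So g(10) = 0.
Heap D is a plain Nim heap of size 18, so its Grundy value is 18.
By the Sprague-Grundy theorem, the Grundy value of a sum of independent games is the XOR of the component values.
Combined value = 18 ⊕ 1 ⊕ 0 ⊕ 18 = 1.

1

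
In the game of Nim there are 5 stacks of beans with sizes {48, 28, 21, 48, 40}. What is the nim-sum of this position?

Bitwise XOR of the heap sizes:
  110000  (48)
  011100  (28)
  010101  (21)
  110000  (48)
  101000  (40)
  ------
  100001  (33)

33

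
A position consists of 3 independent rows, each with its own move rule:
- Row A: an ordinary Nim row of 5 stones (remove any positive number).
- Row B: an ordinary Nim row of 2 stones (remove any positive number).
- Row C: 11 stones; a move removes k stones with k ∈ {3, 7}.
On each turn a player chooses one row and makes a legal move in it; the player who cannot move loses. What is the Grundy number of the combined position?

Row A is a plain Nim row of size 5, so its Grundy value is 5.
Row B is a plain Nim row of size 2, so its Grundy value is 2.
Build the Grundy sequence for row C with g(k) = mex{g(k−s) : s ∈ {3, 7}, s ≤ k}:
g(0) = mex{} = 0
g(1) = mex{} = 0
g(2) = mex{} = 0
g(3) = mex{0} = 1
g(4) = mex{0} = 1
g(5) = mex{0} = 1
g(6) = mex{1} = 0
g(7) = mex{0,1} = 2
g(8) = mex{0,1} = 2
g(9) = mex{0} = 1
g(10) = mex{1,2} = 0
g(11) = mex{1,2} = 0
So g(11) = 0.
The value of a disjunctive sum is the nim-sum of the parts.
Combined value = 5 ⊕ 2 ⊕ 0 = 7.

7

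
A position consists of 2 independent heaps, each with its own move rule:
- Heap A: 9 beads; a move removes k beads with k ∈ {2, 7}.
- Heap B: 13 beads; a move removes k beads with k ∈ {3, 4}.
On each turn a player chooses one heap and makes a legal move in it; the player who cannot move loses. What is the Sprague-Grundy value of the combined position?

2

Grundy values for heap A (subtraction set {2, 7}):
g(0) = mex{} = 0
g(1) = mex{} = 0
g(2) = mex{0} = 1
g(3) = mex{0} = 1
g(4) = mex{1} = 0
g(5) = mex{1} = 0
g(6) = mex{0} = 1
g(7) = mex{0} = 1
g(8) = mex{0,1} = 2
g(9) = mex{1} = 0
So g(9) = 0.
Grundy values for heap B (subtraction set {3, 4}):
g(0) = mex{} = 0
g(1) = mex{} = 0
g(2) = mex{} = 0
g(3) = mex{0} = 1
g(4) = mex{0} = 1
g(5) = mex{0} = 1
g(6) = mex{0,1} = 2
g(7) = mex{1} = 0
g(8) = mex{1} = 0
g(9) = mex{1,2} = 0
g(10) = mex{0,2} = 1
g(11) = mex{0} = 1
g(12) = mex{0} = 1
g(13) = mex{0,1} = 2
So g(13) = 2.
The value of a disjunctive sum is the nim-sum of the parts.
Combined value = 0 XOR 2 = 2.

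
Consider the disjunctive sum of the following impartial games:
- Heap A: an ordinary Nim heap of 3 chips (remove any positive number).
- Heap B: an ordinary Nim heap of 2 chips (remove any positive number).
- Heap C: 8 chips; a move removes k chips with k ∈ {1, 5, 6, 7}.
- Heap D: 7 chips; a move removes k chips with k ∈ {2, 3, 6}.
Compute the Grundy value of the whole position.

Heap A is a plain Nim heap of size 3, so its Grundy value is 3.
Heap B is a plain Nim heap of size 2, so its Grundy value is 2.
For heap C, compute g(0), g(1), … with moves {1, 5, 6, 7}:
k:     0  1  2  3  4  5  6  7  8
g(k):  0  1  0  1  0  1  2  3  2
So g(8) = 2.
Build the Grundy sequence for heap D with g(k) = mex{g(k−s) : s ∈ {2, 3, 6}, s ≤ k}:
g(0) = mex{} = 0
g(1) = mex{} = 0
g(2) = mex{0} = 1
g(3) = mex{0} = 1
g(4) = mex{0,1} = 2
g(5) = mex{1} = 0
g(6) = mex{0,1,2} = 3
g(7) = mex{0,2} = 1
So g(7) = 1.
By the Sprague-Grundy theorem, the Grundy value of a sum of independent games is the XOR of the component values.
Combined value = 3 ⊕ 2 ⊕ 2 ⊕ 1 = 2.

2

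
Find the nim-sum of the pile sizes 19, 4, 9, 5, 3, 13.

Nim-sum: 19 XOR 4 XOR 9 XOR 5 XOR 3 XOR 13 = 21.

21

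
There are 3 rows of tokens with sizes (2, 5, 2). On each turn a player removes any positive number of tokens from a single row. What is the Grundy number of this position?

5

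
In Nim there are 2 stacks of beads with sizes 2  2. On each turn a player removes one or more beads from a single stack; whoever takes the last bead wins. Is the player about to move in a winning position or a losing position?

Losing position

Nim-sum: 2 XOR 2 = 0.
The nim-sum is 0, so this is a P-position: the player to move is in a losing position under optimal play.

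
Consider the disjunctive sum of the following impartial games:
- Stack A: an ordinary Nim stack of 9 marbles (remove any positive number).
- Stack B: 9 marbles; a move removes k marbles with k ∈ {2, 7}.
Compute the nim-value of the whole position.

Stack A is a plain Nim stack of size 9, so its Grundy value is 9.
Build the Grundy sequence for stack B with g(k) = mex{g(k−s) : s ∈ {2, 7}, s ≤ k}:
g(0) = mex{} = 0
g(1) = mex{} = 0
g(2) = mex{0} = 1
g(3) = mex{0} = 1
g(4) = mex{1} = 0
g(5) = mex{1} = 0
g(6) = mex{0} = 1
g(7) = mex{0} = 1
g(8) = mex{0,1} = 2
g(9) = mex{1} = 0
So g(9) = 0.
The value of a disjunctive sum is the nim-sum of the parts.
Combined value = 9 XOR 0 = 9.

9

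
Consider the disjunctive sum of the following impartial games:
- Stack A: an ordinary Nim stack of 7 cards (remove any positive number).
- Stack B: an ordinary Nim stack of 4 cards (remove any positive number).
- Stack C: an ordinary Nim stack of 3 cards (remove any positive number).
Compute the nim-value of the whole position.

0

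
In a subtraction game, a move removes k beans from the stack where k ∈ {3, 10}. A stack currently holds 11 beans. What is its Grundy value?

1

Grundy values for subtraction set {3, 10}:
g(0) = mex{} = 0
g(1) = mex{} = 0
g(2) = mex{} = 0
g(3) = mex{0} = 1
g(4) = mex{0} = 1
g(5) = mex{0} = 1
g(6) = mex{1} = 0
g(7) = mex{1} = 0
g(8) = mex{1} = 0
g(9) = mex{0} = 1
g(10) = mex{0} = 1
g(11) = mex{0} = 1
So g(11) = 1.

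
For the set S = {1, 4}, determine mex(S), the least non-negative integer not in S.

0

0 is not in the set, so the mex is 0.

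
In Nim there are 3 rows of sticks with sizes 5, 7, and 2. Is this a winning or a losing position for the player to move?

Losing position

Bitwise XOR of the heap sizes:
  101  (5)
  111  (7)
  010  (2)
  ---
  000  (0)
The nim-sum is 0, so this is a P-position: the player to move is in a losing position under optimal play.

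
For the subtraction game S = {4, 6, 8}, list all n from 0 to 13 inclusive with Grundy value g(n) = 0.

0, 1, 2, 3, 12, 13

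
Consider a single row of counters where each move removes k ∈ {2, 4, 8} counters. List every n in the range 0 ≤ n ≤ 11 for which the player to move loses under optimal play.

0, 1, 6, 7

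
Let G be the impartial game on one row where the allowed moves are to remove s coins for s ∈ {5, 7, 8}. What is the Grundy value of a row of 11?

2

Build the Grundy sequence with g(k) = mex{g(k−s) : s ∈ {5, 7, 8}, s ≤ k}:
k:     0  1  2  3  4  5  6  7  8  9 10 11
g(k):  0  0  0  0  0  1  1  1  1  1  2  2
So g(11) = 2.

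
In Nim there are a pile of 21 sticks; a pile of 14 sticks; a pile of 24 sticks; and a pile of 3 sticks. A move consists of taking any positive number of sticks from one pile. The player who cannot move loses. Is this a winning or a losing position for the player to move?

Losing position

Nim-sum: 21 XOR 14 XOR 24 XOR 3 = 0.
The nim-sum is 0, so this is a P-position: the player to move is in a losing position under optimal play.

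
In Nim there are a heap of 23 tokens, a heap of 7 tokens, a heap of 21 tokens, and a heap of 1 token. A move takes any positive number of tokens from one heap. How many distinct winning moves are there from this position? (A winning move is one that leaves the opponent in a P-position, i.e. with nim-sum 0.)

3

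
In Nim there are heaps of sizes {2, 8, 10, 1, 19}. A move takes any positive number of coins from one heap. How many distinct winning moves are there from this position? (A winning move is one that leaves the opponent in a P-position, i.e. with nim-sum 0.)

1

Nim-sum: 2 ^ 8 ^ 10 ^ 1 ^ 19 = 18.
The overall nim-sum is X = 18. A heap of size p has a winning move iff p XOR X < p (reduce it to p XOR X).
  2: 2 XOR 18 = 16 ≥ 2 — no move.
  8: 8 XOR 18 = 26 ≥ 8 — no move.
  10: 10 XOR 18 = 24 ≥ 10 — no move.
  1: 1 XOR 18 = 19 ≥ 1 — no move.
  19: 19 XOR 18 = 1 < 19 — winning move (to 1).
That gives 1 winning move.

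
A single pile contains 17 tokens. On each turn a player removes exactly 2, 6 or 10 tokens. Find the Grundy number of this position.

0

Grundy values for subtraction set {2, 6, 10}:
k:     0  1  2  3  4  5  6  7  8  9 10 11 12 13 14 15 16 17
g(k):  0  0  1  1  0  0  1  1  0  0  1  1  0  0  1  1  0  0
So g(17) = 0.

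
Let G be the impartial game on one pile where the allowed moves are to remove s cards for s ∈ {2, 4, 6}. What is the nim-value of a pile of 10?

1

Compute g(0), g(1), … for moves {2, 4, 6}:
g(0) = mex{} = 0
g(1) = mex{} = 0
g(2) = mex{0} = 1
g(3) = mex{0} = 1
g(4) = mex{0,1} = 2
g(5) = mex{0,1} = 2
g(6) = mex{0,1,2} = 3
g(7) = mex{0,1,2} = 3
g(8) = mex{1,2,3} = 0
g(9) = mex{1,2,3} = 0
g(10) = mex{0,2,3} = 1
So g(10) = 1.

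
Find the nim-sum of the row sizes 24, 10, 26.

8

Nim-sum: 24 XOR 10 XOR 26 = 8.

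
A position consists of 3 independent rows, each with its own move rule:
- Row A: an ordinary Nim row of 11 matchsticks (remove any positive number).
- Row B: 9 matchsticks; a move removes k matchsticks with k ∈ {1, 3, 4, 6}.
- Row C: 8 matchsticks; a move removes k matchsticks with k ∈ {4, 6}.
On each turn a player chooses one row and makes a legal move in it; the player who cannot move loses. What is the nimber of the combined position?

9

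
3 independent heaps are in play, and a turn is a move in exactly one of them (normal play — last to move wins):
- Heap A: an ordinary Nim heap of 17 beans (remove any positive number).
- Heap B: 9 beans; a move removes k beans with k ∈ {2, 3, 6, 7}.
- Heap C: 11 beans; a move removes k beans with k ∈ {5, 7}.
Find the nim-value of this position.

19

Heap A is a plain Nim heap of size 17, so its Grundy value is 17.
Grundy values for heap B (subtraction set {2, 3, 6, 7}):
k:     0  1  2  3  4  5  6  7  8  9
g(k):  0  0  1  1  2  0  3  1  2  0
So g(9) = 0.
Build the Grundy sequence for heap C with g(k) = mex{g(k−s) : s ∈ {5, 7}, s ≤ k}:
g(0) = mex{} = 0
g(1) = mex{} = 0
g(2) = mex{} = 0
g(3) = mex{} = 0
g(4) = mex{} = 0
g(5) = mex{0} = 1
g(6) = mex{0} = 1
g(7) = mex{0} = 1
g(8) = mex{0} = 1
g(9) = mex{0} = 1
g(10) = mex{0,1} = 2
g(11) = mex{0,1} = 2
So g(11) = 2.
By the Sprague-Grundy theorem, the Grundy value of a sum of independent games is the XOR of the component values.
Combined value = 17 XOR 0 XOR 2 = 19.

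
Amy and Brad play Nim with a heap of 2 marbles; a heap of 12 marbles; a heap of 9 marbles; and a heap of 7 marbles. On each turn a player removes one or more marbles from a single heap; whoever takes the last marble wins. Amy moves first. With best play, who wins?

Brad wins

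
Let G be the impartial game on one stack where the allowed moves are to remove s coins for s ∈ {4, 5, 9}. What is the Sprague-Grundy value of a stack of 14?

0

Grundy values for subtraction set {4, 5, 9}:
g(0) = mex{} = 0
g(1) = mex{} = 0
g(2) = mex{} = 0
g(3) = mex{} = 0
g(4) = mex{0} = 1
g(5) = mex{0} = 1
g(6) = mex{0} = 1
g(7) = mex{0} = 1
g(8) = mex{0,1} = 2
g(9) = mex{0,1} = 2
g(10) = mex{0,1} = 2
g(11) = mex{0,1} = 2
g(12) = mex{0,1,2} = 3
g(13) = mex{1,2} = 0
g(14) = mex{1,2} = 0
So g(14) = 0.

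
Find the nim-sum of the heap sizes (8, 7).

Nim-sum: 8 ⊕ 7 = 15.

15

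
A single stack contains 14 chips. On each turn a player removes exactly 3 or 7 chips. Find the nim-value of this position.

1

Build the Grundy sequence with g(k) = mex{g(k−s) : s ∈ {3, 7}, s ≤ k}:
k:     0  1  2  3  4  5  6  7  8  9 10 11 12 13 14
g(k):  0  0  0  1  1  1  0  2  2  1  0  0  0  1  1
So g(14) = 1.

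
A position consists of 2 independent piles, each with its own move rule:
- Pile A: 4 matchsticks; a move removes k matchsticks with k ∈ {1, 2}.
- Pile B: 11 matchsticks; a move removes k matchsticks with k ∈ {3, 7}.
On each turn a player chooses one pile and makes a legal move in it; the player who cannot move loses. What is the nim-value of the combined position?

1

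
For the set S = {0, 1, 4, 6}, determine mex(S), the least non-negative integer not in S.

2

The values 0, 1 are all present; 2 is the first non-negative integer missing from the set.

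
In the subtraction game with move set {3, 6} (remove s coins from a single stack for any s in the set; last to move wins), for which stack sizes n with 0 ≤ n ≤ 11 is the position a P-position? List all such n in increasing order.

Grundy values for subtraction set {3, 6}:
k:     0  1  2  3  4  5  6  7  8  9 10 11
g(k):  0  0  0  1  1  1  2  2  2  0  0  0
The P-positions (g = 0) in 0..11 are 0, 1, 2, 9, 10, 11.

0, 1, 2, 9, 10, 11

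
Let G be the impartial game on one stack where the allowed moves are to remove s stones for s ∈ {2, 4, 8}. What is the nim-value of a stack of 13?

Build the Grundy sequence with g(k) = mex{g(k−s) : s ∈ {2, 4, 8}, s ≤ k}:
k:     0  1  2  3  4  5  6  7  8  9 10 11 12 13
g(k):  0  0  1  1  2  2  0  0  1  1  2  2  0  0
So g(13) = 0.

0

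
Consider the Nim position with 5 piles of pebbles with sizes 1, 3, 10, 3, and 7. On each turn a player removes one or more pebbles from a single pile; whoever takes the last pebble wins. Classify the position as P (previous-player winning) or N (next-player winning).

Nim-sum: 1 ^ 3 ^ 10 ^ 3 ^ 7 = 12.
The nim-sum is 12 ≠ 0, so this is an N-position: the player to move can win.

N-position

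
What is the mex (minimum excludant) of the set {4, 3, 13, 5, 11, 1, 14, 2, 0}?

The values 0, 1, 2, 3, 4, 5 are all present; 6 is the first non-negative integer missing from the set.

6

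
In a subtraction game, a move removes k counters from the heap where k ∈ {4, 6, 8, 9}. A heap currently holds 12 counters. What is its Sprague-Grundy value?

3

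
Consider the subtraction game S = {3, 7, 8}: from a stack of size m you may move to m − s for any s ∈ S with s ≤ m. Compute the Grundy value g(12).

0

Build the Grundy sequence with g(k) = mex{g(k−s) : s ∈ {3, 7, 8}, s ≤ k}:
g(0) = mex{} = 0
g(1) = mex{} = 0
g(2) = mex{} = 0
g(3) = mex{0} = 1
g(4) = mex{0} = 1
g(5) = mex{0} = 1
g(6) = mex{1} = 0
g(7) = mex{0,1} = 2
g(8) = mex{0,1} = 2
g(9) = mex{0} = 1
g(10) = mex{0,1,2} = 3
g(11) = mex{1,2} = 0
g(12) = mex{1} = 0
So g(12) = 0.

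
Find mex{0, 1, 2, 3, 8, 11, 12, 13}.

4

The values 0, 1, 2, 3 are all present; 4 is the first non-negative integer missing from the set.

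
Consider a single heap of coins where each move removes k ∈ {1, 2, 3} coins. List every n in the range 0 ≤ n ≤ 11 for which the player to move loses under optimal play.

0, 4, 8

Grundy values for subtraction set {1, 2, 3}:
g(0) = mex{} = 0
g(1) = mex{0} = 1
g(2) = mex{0,1} = 2
g(3) = mex{0,1,2} = 3
g(4) = mex{1,2,3} = 0
g(5) = mex{0,2,3} = 1
g(6) = mex{0,1,3} = 2
g(7) = mex{0,1,2} = 3
g(8) = mex{1,2,3} = 0
g(9) = mex{0,2,3} = 1
g(10) = mex{0,1,3} = 2
g(11) = mex{0,1,2} = 3
The P-positions (g = 0) in 0..11 are 0, 4, 8.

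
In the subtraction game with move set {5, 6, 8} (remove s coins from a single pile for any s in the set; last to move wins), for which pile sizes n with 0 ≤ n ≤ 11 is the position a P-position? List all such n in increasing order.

0, 1, 2, 3, 4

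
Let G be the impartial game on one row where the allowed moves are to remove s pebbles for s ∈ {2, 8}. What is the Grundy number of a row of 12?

Compute g(0), g(1), … for moves {2, 8}:
k:     0  1  2  3  4  5  6  7  8  9 10 11 12
g(k):  0  0  1  1  0  0  1  1  2  2  0  0  1
So g(12) = 1.

1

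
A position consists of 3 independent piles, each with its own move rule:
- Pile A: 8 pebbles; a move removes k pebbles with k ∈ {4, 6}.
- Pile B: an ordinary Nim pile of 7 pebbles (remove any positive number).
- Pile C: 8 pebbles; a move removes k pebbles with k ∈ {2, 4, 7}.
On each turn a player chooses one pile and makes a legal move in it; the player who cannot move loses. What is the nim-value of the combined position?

4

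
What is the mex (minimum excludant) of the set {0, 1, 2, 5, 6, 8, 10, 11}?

3

The values 0, 1, 2 are all present; 3 is the first non-negative integer missing from the set.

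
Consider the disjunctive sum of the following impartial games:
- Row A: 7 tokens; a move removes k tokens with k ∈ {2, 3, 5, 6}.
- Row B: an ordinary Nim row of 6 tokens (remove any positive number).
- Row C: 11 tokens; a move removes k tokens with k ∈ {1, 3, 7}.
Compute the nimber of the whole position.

4

For row A, compute g(0), g(1), … with moves {2, 3, 5, 6}:
g(0) = mex{} = 0
g(1) = mex{} = 0
g(2) = mex{0} = 1
g(3) = mex{0} = 1
g(4) = mex{0,1} = 2
g(5) = mex{0,1} = 2
g(6) = mex{0,1,2} = 3
g(7) = mex{0,1,2} = 3
So g(7) = 3.
Row B is a plain Nim row of size 6, so its Grundy value is 6.
Build the Grundy sequence for row C with g(k) = mex{g(k−s) : s ∈ {1, 3, 7}, s ≤ k}:
k:     0  1  2  3  4  5  6  7  8  9 10 11
g(k):  0  1  0  1  0  1  0  1  0  1  0  1
So g(11) = 1.
By the Sprague-Grundy theorem, the Grundy value of a sum of independent games is the XOR of the component values.
Combined value = 3 ⊕ 6 ⊕ 1 = 4.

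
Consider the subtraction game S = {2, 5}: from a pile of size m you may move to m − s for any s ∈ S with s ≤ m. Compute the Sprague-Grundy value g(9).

Grundy values for subtraction set {2, 5}:
g(0) = mex{} = 0
g(1) = mex{} = 0
g(2) = mex{0} = 1
g(3) = mex{0} = 1
g(4) = mex{1} = 0
g(5) = mex{0,1} = 2
g(6) = mex{0} = 1
g(7) = mex{1,2} = 0
g(8) = mex{1} = 0
g(9) = mex{0} = 1
So g(9) = 1.

1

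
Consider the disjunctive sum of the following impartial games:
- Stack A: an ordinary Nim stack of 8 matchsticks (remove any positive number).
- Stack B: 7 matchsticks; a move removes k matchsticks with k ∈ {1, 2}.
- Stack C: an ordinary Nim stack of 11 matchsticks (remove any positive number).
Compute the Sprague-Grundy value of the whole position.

2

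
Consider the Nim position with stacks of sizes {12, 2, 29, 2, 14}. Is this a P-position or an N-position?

N-position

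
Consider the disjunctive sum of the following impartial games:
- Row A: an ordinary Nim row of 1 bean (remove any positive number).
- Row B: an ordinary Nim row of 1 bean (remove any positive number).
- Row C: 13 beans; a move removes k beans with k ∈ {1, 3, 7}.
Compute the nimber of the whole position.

1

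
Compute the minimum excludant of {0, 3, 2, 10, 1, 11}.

The values 0, 1, 2, 3 are all present; 4 is the first non-negative integer missing from the set.

4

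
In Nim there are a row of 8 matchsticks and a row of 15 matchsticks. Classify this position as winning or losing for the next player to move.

Winning position

In binary:
  1000  (8)
  1111  (15)
  ----
  0111  (7)
The nim-sum is 7 ≠ 0, so this is an N-position: the player to move can win.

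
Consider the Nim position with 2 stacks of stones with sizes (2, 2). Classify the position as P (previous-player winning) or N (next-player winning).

Bitwise XOR of the heap sizes:
  10  (2)
  10  (2)
  --
  00  (0)
The nim-sum is 0, so this is a P-position: the player to move is in a losing position under optimal play.

P-position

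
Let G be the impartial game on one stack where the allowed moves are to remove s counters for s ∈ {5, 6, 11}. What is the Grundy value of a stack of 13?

2

Grundy values for subtraction set {5, 6, 11}:
g(0) = mex{} = 0
g(1) = mex{} = 0
g(2) = mex{} = 0
g(3) = mex{} = 0
g(4) = mex{} = 0
g(5) = mex{0} = 1
g(6) = mex{0} = 1
g(7) = mex{0} = 1
g(8) = mex{0} = 1
g(9) = mex{0} = 1
g(10) = mex{0,1} = 2
g(11) = mex{0,1} = 2
g(12) = mex{0,1} = 2
g(13) = mex{0,1} = 2
So g(13) = 2.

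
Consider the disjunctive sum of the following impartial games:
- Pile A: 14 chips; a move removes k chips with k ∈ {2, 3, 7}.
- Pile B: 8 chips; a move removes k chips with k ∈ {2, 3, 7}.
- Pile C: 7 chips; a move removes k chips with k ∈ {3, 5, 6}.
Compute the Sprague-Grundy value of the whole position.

1

Build the Grundy sequence for pile A with g(k) = mex{g(k−s) : s ∈ {2, 3, 7}, s ≤ k}:
k:     0  1  2  3  4  5  6  7  8  9 10 11 12 13 14
g(k):  0  0  1  1  2  0  0  1  1  2  0  0  1  1  2
So g(14) = 2.
Grundy values for pile B (subtraction set {2, 3, 7}):
g(0) = mex{} = 0
g(1) = mex{} = 0
g(2) = mex{0} = 1
g(3) = mex{0} = 1
g(4) = mex{0,1} = 2
g(5) = mex{1} = 0
g(6) = mex{1,2} = 0
g(7) = mex{0,2} = 1
g(8) = mex{0} = 1
So g(8) = 1.
Grundy values for pile C (subtraction set {3, 5, 6}):
g(0) = mex{} = 0
g(1) = mex{} = 0
g(2) = mex{} = 0
g(3) = mex{0} = 1
g(4) = mex{0} = 1
g(5) = mex{0} = 1
g(6) = mex{0,1} = 2
g(7) = mex{0,1} = 2
So g(7) = 2.
By the Sprague-Grundy theorem, the Grundy value of a sum of independent games is the XOR of the component values.
Combined value = 2 ⊕ 1 ⊕ 2 = 1.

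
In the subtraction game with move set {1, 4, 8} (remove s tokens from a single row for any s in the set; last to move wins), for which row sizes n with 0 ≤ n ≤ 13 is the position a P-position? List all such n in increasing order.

Compute g(0), g(1), … for moves {1, 4, 8}:
g(0) = mex{} = 0
g(1) = mex{0} = 1
g(2) = mex{1} = 0
g(3) = mex{0} = 1
g(4) = mex{0,1} = 2
g(5) = mex{1,2} = 0
g(6) = mex{0} = 1
g(7) = mex{1} = 0
g(8) = mex{0,2} = 1
g(9) = mex{0,1} = 2
g(10) = mex{0,1,2} = 3
g(11) = mex{0,1,3} = 2
g(12) = mex{1,2} = 0
g(13) = mex{0,2} = 1
The P-positions (g = 0) in 0..13 are 0, 2, 5, 7, 12.

0, 2, 5, 7, 12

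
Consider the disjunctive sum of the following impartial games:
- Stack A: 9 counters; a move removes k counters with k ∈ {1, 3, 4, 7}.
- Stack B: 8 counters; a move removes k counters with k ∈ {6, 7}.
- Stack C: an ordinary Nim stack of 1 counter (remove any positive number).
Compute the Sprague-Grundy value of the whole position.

1

Grundy values for stack A (subtraction set {1, 3, 4, 7}):
k:     0  1  2  3  4  5  6  7  8  9
g(k):  0  1  0  1  2  3  2  3  0  1
So g(9) = 1.
Build the Grundy sequence for stack B with g(k) = mex{g(k−s) : s ∈ {6, 7}, s ≤ k}:
k:     0  1  2  3  4  5  6  7  8
g(k):  0  0  0  0  0  0  1  1  1
So g(8) = 1.
Stack C is a plain Nim stack of size 1, so its Grundy value is 1.
The value of a disjunctive sum is the nim-sum of the parts.
Combined value = 1 XOR 1 XOR 1 = 1.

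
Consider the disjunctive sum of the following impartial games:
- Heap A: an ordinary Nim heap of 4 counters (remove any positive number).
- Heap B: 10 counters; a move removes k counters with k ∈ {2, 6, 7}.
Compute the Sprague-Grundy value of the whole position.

7

Heap A is a plain Nim heap of size 4, so its Grundy value is 4.
Grundy values for heap B (subtraction set {2, 6, 7}):
k:     0  1  2  3  4  5  6  7  8  9 10
g(k):  0  0  1  1  0  0  1  1  2  0  3
So g(10) = 3.
By the Sprague-Grundy theorem, the Grundy value of a sum of independent games is the XOR of the component values.
Combined value = 4 XOR 3 = 7.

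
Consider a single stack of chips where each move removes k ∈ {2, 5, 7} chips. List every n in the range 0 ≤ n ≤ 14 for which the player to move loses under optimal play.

Grundy values for subtraction set {2, 5, 7}:
g(0) = mex{} = 0
g(1) = mex{} = 0
g(2) = mex{0} = 1
g(3) = mex{0} = 1
g(4) = mex{1} = 0
g(5) = mex{0,1} = 2
g(6) = mex{0} = 1
g(7) = mex{0,1,2} = 3
g(8) = mex{0,1} = 2
g(9) = mex{0,1,3} = 2
g(10) = mex{1,2} = 0
g(11) = mex{0,1,2} = 3
g(12) = mex{0,2,3} = 1
g(13) = mex{1,2,3} = 0
g(14) = mex{1,2,3} = 0
The P-positions (g = 0) in 0..14 are 0, 1, 4, 10, 13, 14.

0, 1, 4, 10, 13, 14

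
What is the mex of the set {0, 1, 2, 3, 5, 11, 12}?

4

The values 0, 1, 2, 3 are all present; 4 is the first non-negative integer missing from the set.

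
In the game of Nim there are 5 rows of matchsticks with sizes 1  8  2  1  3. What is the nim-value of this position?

In binary:
  0001  (1)
  1000  (8)
  0010  (2)
  0001  (1)
  0011  (3)
  ----
  1001  (9)

9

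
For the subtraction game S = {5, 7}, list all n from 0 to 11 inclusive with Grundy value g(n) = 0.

Compute g(0), g(1), … for moves {5, 7}:
k:     0  1  2  3  4  5  6  7  8  9 10 11
g(k):  0  0  0  0  0  1  1  1  1  1  2  2
The P-positions (g = 0) in 0..11 are 0, 1, 2, 3, 4.

0, 1, 2, 3, 4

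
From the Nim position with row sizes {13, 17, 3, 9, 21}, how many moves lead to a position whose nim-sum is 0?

1

Write each in binary and XOR column by column:
  01101  (13)
  10001  (17)
  00011  (3)
  01001  (9)
  10101  (21)
  -----
  00011  (3)
The overall nim-sum is X = 3. A row of size p has a winning move iff p XOR X < p (reduce it to p XOR X).
  13: 13 XOR 3 = 14 ≥ 13 — no move.
  17: 17 XOR 3 = 18 ≥ 17 — no move.
  3: 3 XOR 3 = 0 < 3 — winning move (to 0).
  9: 9 XOR 3 = 10 ≥ 9 — no move.
  21: 21 XOR 3 = 22 ≥ 21 — no move.
That gives 1 winning move.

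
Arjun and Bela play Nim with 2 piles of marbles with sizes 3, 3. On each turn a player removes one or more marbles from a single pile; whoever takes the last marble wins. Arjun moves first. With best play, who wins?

Bela wins

Nim-sum: 3 XOR 3 = 0.
The nim-sum is 0, so this is a P-position: the player to move is in a losing position under optimal play; Arjun is about to move from it and so loses — Bela wins.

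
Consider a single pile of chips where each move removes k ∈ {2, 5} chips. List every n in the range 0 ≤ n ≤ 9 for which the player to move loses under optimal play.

0, 1, 4, 7, 8

Build the Grundy sequence with g(k) = mex{g(k−s) : s ∈ {2, 5}, s ≤ k}:
g(0) = mex{} = 0
g(1) = mex{} = 0
g(2) = mex{0} = 1
g(3) = mex{0} = 1
g(4) = mex{1} = 0
g(5) = mex{0,1} = 2
g(6) = mex{0} = 1
g(7) = mex{1,2} = 0
g(8) = mex{1} = 0
g(9) = mex{0} = 1
The P-positions (g = 0) in 0..9 are 0, 1, 4, 7, 8.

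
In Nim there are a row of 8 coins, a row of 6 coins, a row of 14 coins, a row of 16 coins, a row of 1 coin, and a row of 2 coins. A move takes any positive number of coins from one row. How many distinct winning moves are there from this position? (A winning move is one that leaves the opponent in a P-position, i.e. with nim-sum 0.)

In binary:
  01000  (8)
  00110  (6)
  01110  (14)
  10000  (16)
  00001  (1)
  00010  (2)
  -----
  10011  (19)
The overall nim-sum is X = 19. A row of size p has a winning move iff p XOR X < p (reduce it to p XOR X).
  8: 8 XOR 19 = 27 ≥ 8 — no move.
  6: 6 XOR 19 = 21 ≥ 6 — no move.
  14: 14 XOR 19 = 29 ≥ 14 — no move.
  16: 16 XOR 19 = 3 < 16 — winning move (to 3).
  1: 1 XOR 19 = 18 ≥ 1 — no move.
  2: 2 XOR 19 = 17 ≥ 2 — no move.
That gives 1 winning move.

1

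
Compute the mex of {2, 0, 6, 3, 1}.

The values 0, 1, 2, 3 are all present; 4 is the first non-negative integer missing from the set.

4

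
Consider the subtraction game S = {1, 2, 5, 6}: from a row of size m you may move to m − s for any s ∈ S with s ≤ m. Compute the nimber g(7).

Build the Grundy sequence with g(k) = mex{g(k−s) : s ∈ {1, 2, 5, 6}, s ≤ k}:
k:     0  1  2  3  4  5  6  7
g(k):  0  1  2  0  1  2  3  0
So g(7) = 0.

0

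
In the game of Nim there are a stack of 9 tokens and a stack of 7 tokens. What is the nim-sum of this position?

Compute the nim-sum pairwise:
9 ⊕ 7 = 14

14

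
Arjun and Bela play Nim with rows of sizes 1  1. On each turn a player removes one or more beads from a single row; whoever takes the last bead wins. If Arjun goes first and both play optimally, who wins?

Nim-sum: 1 XOR 1 = 0.
The nim-sum is 0, so this is a P-position: the player to move is in a losing position under optimal play; Arjun is about to move from it and so loses — Bela wins.

Bela wins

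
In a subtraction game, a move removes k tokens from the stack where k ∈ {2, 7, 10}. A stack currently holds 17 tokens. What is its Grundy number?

Compute g(0), g(1), … for moves {2, 7, 10}:
k:     0  1  2  3  4  5  6  7  8  9 10 11 12 13 14 15 16 17
g(k):  0  0  1  1  0  0  1  1  2  0  3  1  2  0  3  1  2  0
So g(17) = 0.

0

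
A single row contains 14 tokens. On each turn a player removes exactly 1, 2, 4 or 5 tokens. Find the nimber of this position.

2

Compute g(0), g(1), … for moves {1, 2, 4, 5}:
g(0) = mex{} = 0
g(1) = mex{0} = 1
g(2) = mex{0,1} = 2
g(3) = mex{1,2} = 0
g(4) = mex{0,2} = 1
g(5) = mex{0,1} = 2
g(6) = mex{1,2} = 0
g(7) = mex{0,2} = 1
g(8) = mex{0,1} = 2
g(9) = mex{1,2} = 0
g(10) = mex{0,2} = 1
g(11) = mex{0,1} = 2
g(12) = mex{1,2} = 0
g(13) = mex{0,2} = 1
g(14) = mex{0,1} = 2
So g(14) = 2.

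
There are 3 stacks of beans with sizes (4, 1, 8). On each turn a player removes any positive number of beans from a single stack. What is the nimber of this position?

Compute the nim-sum pairwise:
4 XOR 1 = 5
5 XOR 8 = 13

13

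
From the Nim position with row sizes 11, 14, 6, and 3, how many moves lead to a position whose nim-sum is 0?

0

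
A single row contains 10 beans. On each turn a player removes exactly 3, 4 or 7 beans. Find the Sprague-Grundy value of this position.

0

Grundy values for subtraction set {3, 4, 7}:
g(0) = mex{} = 0
g(1) = mex{} = 0
g(2) = mex{} = 0
g(3) = mex{0} = 1
g(4) = mex{0} = 1
g(5) = mex{0} = 1
g(6) = mex{0,1} = 2
g(7) = mex{0,1} = 2
g(8) = mex{0,1} = 2
g(9) = mex{0,1,2} = 3
g(10) = mex{1,2} = 0
So g(10) = 0.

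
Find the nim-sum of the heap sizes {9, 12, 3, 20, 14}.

28

Nim-sum: 9 ⊕ 12 ⊕ 3 ⊕ 20 ⊕ 14 = 28.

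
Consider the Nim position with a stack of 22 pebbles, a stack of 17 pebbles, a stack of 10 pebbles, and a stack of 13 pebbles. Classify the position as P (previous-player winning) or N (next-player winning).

Nim-sum: 22 ⊕ 17 ⊕ 10 ⊕ 13 = 0.
The nim-sum is 0, so this is a P-position: the player to move is in a losing position under optimal play.

P-position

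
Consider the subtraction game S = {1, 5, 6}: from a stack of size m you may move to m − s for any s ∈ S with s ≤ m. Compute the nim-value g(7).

Compute g(0), g(1), … for moves {1, 5, 6}:
g(0) = mex{} = 0
g(1) = mex{0} = 1
g(2) = mex{1} = 0
g(3) = mex{0} = 1
g(4) = mex{1} = 0
g(5) = mex{0} = 1
g(6) = mex{0,1} = 2
g(7) = mex{0,1,2} = 3
So g(7) = 3.

3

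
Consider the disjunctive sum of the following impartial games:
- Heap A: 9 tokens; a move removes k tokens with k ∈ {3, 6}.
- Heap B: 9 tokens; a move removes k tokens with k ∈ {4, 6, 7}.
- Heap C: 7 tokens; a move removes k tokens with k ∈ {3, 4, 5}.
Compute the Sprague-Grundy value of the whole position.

0

Build the Grundy sequence for heap A with g(k) = mex{g(k−s) : s ∈ {3, 6}, s ≤ k}:
g(0) = mex{} = 0
g(1) = mex{} = 0
g(2) = mex{} = 0
g(3) = mex{0} = 1
g(4) = mex{0} = 1
g(5) = mex{0} = 1
g(6) = mex{0,1} = 2
g(7) = mex{0,1} = 2
g(8) = mex{0,1} = 2
g(9) = mex{1,2} = 0
So g(9) = 0.
For heap B, compute g(0), g(1), … with moves {4, 6, 7}:
k:     0  1  2  3  4  5  6  7  8  9
g(k):  0  0  0  0  1  1  1  1  2  2
So g(9) = 2.
For heap C, compute g(0), g(1), … with moves {3, 4, 5}:
k:     0  1  2  3  4  5  6  7
g(k):  0  0  0  1  1  1  2  2
So g(7) = 2.
By the Sprague-Grundy theorem, the Grundy value of a sum of independent games is the XOR of the component values.
Combined value = 0 XOR 2 XOR 2 = 0.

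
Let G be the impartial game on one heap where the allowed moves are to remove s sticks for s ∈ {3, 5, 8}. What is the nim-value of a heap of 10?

3

Compute g(0), g(1), … for moves {3, 5, 8}:
k:     0  1  2  3  4  5  6  7  8  9 10
g(k):  0  0  0  1  1  1  2  2  2  3  3
So g(10) = 3.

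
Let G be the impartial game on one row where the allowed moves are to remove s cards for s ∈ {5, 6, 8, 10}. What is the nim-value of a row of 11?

Compute g(0), g(1), … for moves {5, 6, 8, 10}:
g(0) = mex{} = 0
g(1) = mex{} = 0
g(2) = mex{} = 0
g(3) = mex{} = 0
g(4) = mex{} = 0
g(5) = mex{0} = 1
g(6) = mex{0} = 1
g(7) = mex{0} = 1
g(8) = mex{0} = 1
g(9) = mex{0} = 1
g(10) = mex{0,1} = 2
g(11) = mex{0,1} = 2
So g(11) = 2.

2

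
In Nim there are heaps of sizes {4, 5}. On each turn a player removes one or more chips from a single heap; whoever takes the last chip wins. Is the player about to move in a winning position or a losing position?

Write each in binary and XOR column by column:
  100  (4)
  101  (5)
  ---
  001  (1)
The nim-sum is 1 ≠ 0, so this is an N-position: the player to move can win.

Winning position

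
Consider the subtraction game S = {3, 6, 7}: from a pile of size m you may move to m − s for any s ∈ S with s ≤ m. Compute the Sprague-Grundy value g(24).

1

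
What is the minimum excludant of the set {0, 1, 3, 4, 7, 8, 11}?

2

The values 0, 1 are all present; 2 is the first non-negative integer missing from the set.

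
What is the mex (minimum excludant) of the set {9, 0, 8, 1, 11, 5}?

The values 0, 1 are all present; 2 is the first non-negative integer missing from the set.

2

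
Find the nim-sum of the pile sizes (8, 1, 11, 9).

Compute the nim-sum pairwise:
8 XOR 1 = 9
9 XOR 11 = 2
2 XOR 9 = 11

11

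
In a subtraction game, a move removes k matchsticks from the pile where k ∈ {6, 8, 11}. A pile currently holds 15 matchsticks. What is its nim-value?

Grundy values for subtraction set {6, 8, 11}:
k:     0  1  2  3  4  5  6  7  8  9 10 11 12 13 14 15
g(k):  0  0  0  0  0  0  1  1  1  1  1  1  2  2  2  2
So g(15) = 2.

2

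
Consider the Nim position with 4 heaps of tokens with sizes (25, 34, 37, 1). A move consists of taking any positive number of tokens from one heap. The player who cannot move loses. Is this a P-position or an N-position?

Compute the nim-sum pairwise:
25 ⊕ 34 = 59
59 ⊕ 37 = 30
30 ⊕ 1 = 31
The nim-sum is 31 ≠ 0, so this is an N-position: the player to move can win.

N-position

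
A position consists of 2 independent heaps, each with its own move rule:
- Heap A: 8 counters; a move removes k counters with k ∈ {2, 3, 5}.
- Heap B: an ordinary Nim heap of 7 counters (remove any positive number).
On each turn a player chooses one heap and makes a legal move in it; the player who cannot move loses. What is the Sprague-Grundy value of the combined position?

For heap A, compute g(0), g(1), … with moves {2, 3, 5}:
g(0) = mex{} = 0
g(1) = mex{} = 0
g(2) = mex{0} = 1
g(3) = mex{0} = 1
g(4) = mex{0,1} = 2
g(5) = mex{0,1} = 2
g(6) = mex{0,1,2} = 3
g(7) = mex{1,2} = 0
g(8) = mex{1,2,3} = 0
So g(8) = 0.
Heap B is a plain Nim heap of size 7, so its Grundy value is 7.
By the Sprague-Grundy theorem, the Grundy value of a sum of independent games is the XOR of the component values.
Combined value = 0 XOR 7 = 7.

7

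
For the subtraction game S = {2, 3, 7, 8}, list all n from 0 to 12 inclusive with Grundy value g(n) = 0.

Grundy values for subtraction set {2, 3, 7, 8}:
k:     0  1  2  3  4  5  6  7  8  9 10 11 12
g(k):  0  0  1  1  2  0  0  1  1  2  0  0  1
The P-positions (g = 0) in 0..12 are 0, 1, 5, 6, 10, 11.

0, 1, 5, 6, 10, 11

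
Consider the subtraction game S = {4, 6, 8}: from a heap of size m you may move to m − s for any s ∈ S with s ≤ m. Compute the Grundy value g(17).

1

Compute g(0), g(1), … for moves {4, 6, 8}:
k:     0  1  2  3  4  5  6  7  8  9 10 11 12 13 14 15 16 17
g(k):  0  0  0  0  1  1  1  1  2  2  2  2  0  0  0  0  1  1
So g(17) = 1.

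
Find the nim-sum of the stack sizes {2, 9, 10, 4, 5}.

In binary:
  0010  (2)
  1001  (9)
  1010  (10)
  0100  (4)
  0101  (5)
  ----
  0000  (0)

0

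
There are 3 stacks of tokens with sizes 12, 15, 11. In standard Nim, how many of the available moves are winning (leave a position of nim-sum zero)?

3

Bitwise XOR of the heap sizes:
  1100  (12)
  1111  (15)
  1011  (11)
  ----
  1000  (8)
The overall nim-sum is X = 8. A stack of size p has a winning move iff p XOR X < p (reduce it to p XOR X).
  12: 12 XOR 8 = 4 < 12 — winning move (to 4).
  15: 15 XOR 8 = 7 < 15 — winning move (to 7).
  11: 11 XOR 8 = 3 < 11 — winning move (to 3).
That gives 3 winning moves.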